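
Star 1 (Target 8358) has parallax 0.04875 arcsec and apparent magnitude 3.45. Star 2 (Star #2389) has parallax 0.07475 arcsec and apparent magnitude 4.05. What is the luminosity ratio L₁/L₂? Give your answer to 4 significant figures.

L₁/L₂ = 4.086

d₁ = 1/p₁ = 1/0.04875″ = 20.513 pc; d₂ = 1/p₂ = 1/0.07475″ = 13.378 pc.
M₁ = m₁ − 5 log₁₀ d₁ + 5 = 3.45 − 6.5601 + 5 = 1.8899.
M₂ = 4.05 − 5.6320 + 5 = 3.4180.
L₁/L₂ = 10^(0.4(M₂ − M₁)) = 10^(0.4 × 1.5281) = 10^0.61124 = 4.0855.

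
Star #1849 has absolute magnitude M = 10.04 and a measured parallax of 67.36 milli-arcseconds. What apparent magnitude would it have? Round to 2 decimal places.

m = 10.90

d = 1/p = 1/0.06736″ = 14.846 pc.
m − M = 5 log₁₀ d − 5 = 5 log₁₀(14.846) − 5 = 5.8580 − 5 = 0.8580.
m = M + (m − M) = 10.04 + 0.8580 = 10.90.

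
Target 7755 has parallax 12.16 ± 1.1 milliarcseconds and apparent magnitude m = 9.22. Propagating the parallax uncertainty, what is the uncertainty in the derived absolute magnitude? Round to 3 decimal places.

σ_M = 0.196 mag

M = m − 5 log₁₀ d + 5 = m + 5 log₁₀ p + 5, so ∂M/∂p = 5/(p ln 10).
σ_M = (5/ln 10) · (σ_p/p) = 2.1715 × 1.1/12.16 = 2.1715 × 0.090461 = 0.19644.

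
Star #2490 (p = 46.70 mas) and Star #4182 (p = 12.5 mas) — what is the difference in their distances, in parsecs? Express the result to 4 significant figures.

d_A = 1/0.04670″ = 21.413 pc; d_B = 1/0.01250″ = 80 pc.
|d_B − d_A| = |80 − 21.413| = 58.587 pc.

58.59 pc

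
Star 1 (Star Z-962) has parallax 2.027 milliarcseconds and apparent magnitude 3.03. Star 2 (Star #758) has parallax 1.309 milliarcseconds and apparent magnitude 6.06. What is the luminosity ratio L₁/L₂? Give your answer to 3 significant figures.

L₁/L₂ = 6.79

d₁ = 1/p₁ = 1/0.002027″ = 493.34 pc; d₂ = 1/p₂ = 1/0.001309″ = 763.94 pc.
M₁ = m₁ − 5 log₁₀ d₁ + 5 = 3.03 − 13.4657 + 5 = -5.4357.
M₂ = 6.06 − 14.4153 + 5 = -3.3553.
L₁/L₂ = 10^(0.4(M₂ − M₁)) = 10^(0.4 × 2.0804) = 10^0.83216 = 6.7945.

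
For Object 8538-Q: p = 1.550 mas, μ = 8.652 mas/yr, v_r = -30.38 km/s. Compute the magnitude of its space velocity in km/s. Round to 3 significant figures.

d = 1/p = 1/0.001550″ = 645.16 pc.
μ = 8.652 mas/yr = 0.008652 ″/yr.
v_t = 4.740 μ d = 4.740 × 0.008652 × 645.16 = 26.458 km/s.
v = √(v_r² + v_t²) = √((-30.38)² + 26.458²) = √1622.97 = 40.286 km/s.

40.3 km/s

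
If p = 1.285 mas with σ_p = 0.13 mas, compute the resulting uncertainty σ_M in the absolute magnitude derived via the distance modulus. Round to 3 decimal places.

M = m − 5 log₁₀ d + 5 = m + 5 log₁₀ p + 5, so ∂M/∂p = 5/(p ln 10).
σ_M = (5/ln 10) · (σ_p/p) = 2.1715 × 0.13/1.285 = 2.1715 × 0.10117 = 0.21969.

σ_M = 0.220 mag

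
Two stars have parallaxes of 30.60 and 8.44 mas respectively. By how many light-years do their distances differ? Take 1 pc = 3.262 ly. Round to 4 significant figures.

279.9 ly

d_A = 1/0.03060″ = 32.68 pc; d_B = 1/0.008440″ = 118.48 pc.
|d_B − d_A| = |118.48 − 32.68| = 85.8 pc = 85.8 × 3.262 ly = 279.88 ly.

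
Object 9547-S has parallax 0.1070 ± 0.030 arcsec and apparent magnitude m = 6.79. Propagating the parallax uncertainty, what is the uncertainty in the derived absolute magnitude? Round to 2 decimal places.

σ_M = 0.61 mag

M = m − 5 log₁₀ d + 5 = m + 5 log₁₀ p + 5, so ∂M/∂p = 5/(p ln 10).
σ_M = (5/ln 10) · (σ_p/p) = 2.1715 × 0.030/0.1070 = 2.1715 × 0.28037 = 0.60882.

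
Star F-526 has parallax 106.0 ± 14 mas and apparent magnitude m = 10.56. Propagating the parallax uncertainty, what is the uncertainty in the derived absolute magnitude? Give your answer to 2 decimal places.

M = m − 5 log₁₀ d + 5 = m + 5 log₁₀ p + 5, so ∂M/∂p = 5/(p ln 10).
σ_M = (5/ln 10) · (σ_p/p) = 2.1715 × 14/106.0 = 2.1715 × 0.13208 = 0.28681.

σ_M = 0.29 mag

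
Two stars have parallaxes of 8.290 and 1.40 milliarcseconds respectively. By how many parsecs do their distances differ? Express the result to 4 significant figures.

593.7 pc

d_A = 1/0.008290″ = 120.63 pc; d_B = 1/0.001400″ = 714.29 pc.
|d_B − d_A| = |714.29 − 120.63| = 593.66 pc.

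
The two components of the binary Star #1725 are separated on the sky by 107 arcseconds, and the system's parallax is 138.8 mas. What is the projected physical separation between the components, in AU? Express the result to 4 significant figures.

d = 1/p = 1/0.1388″ = 7.2046 pc.
At distance d (pc), an angle of θ arcsec spans θ·d AU: s = 107 × 7.2046 = 770.89 AU.

770.9 AU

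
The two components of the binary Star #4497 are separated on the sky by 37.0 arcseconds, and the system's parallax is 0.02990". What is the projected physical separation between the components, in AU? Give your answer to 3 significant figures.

d = 1/p = 1/0.02990″ = 33.445 pc.
At distance d (pc), an angle of θ arcsec spans θ·d AU: s = 37.0 × 33.445 = 1237.5 AU.

1240 AU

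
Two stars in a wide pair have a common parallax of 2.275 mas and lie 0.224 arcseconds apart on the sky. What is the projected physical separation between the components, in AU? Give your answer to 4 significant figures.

d = 1/p = 1/0.002275″ = 439.56 pc.
At distance d (pc), an angle of θ arcsec spans θ·d AU: s = 0.224 × 439.56 = 98.461 AU.

98.46 AU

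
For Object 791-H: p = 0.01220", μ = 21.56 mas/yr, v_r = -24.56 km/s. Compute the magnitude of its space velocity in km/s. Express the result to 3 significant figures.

d = 1/p = 1/0.01220″ = 81.967 pc.
μ = 21.56 mas/yr = 0.02156 ″/yr.
v_t = 4.740 μ d = 4.740 × 0.02156 × 81.967 = 8.3766 km/s.
v = √(v_r² + v_t²) = √((-24.56)² + 8.3766²) = √673.361 = 25.949 km/s.

25.9 km/s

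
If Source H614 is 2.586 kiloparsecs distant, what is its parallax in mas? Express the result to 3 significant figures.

0.387 mas

d = 2.586 kpc = 2586 pc.
p = 1/d = 1/2586 = 0.0003867 arcsec.
= 0.0003867 × 1000 = 0.3867 mas.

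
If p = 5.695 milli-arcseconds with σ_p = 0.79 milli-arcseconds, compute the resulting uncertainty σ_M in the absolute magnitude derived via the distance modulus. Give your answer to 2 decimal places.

σ_M = 0.30 mag

M = m − 5 log₁₀ d + 5 = m + 5 log₁₀ p + 5, so ∂M/∂p = 5/(p ln 10).
σ_M = (5/ln 10) · (σ_p/p) = 2.1715 × 0.79/5.695 = 2.1715 × 0.13872 = 0.30123.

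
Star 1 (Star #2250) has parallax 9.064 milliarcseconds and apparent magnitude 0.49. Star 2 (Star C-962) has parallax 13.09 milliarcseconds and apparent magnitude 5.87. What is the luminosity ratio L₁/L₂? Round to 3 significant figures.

L₁/L₂ = 296

d₁ = 1/p₁ = 1/0.009064″ = 110.33 pc; d₂ = 1/p₂ = 1/0.01309″ = 76.394 pc.
M₁ = m₁ − 5 log₁₀ d₁ + 5 = 0.49 − 10.2135 + 5 = -4.7235.
M₂ = 5.87 − 9.4153 + 5 = 1.4547.
L₁/L₂ = 10^(0.4(M₂ − M₁)) = 10^(0.4 × 6.1782) = 10^2.47128 = 295.99.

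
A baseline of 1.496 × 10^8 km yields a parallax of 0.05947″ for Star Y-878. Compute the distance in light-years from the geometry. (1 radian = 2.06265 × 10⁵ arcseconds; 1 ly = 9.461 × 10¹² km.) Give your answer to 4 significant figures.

54.84 ly

θ = 0.05947″ = 0.05947/206265 = 2.8832 × 10^-7 rad.
d = B/θ = (1.496 × 10^8) / (2.8832 × 10^-7) = 5.1887 × 10^14 km = (5.1887 × 10^14) / (9.461 × 10^12) ly = 54.843 ly.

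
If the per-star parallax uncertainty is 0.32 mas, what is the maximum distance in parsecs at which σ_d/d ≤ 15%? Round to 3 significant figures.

σ_d/d = σ_p/p, so the condition is σ_p/p ≤ 0.15, i.e. p ≥ σ_p/0.15.
p_min = 0.32/0.15 = 2.1333 mas = 0.0021333 arcsec.
d_max = 1/p_min = 1/0.0021333 = 468.76 pc.

469 pc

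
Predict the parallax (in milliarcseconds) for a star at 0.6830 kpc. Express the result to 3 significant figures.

1.46 mas

d = 0.6830 kpc = 683 pc.
p = 1/d = 1/683 = 0.0014641 arcsec.
= 0.0014641 × 1000 = 1.4641 mas.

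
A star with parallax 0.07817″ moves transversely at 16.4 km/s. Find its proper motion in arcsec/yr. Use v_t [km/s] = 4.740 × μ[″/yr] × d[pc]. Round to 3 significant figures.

0.270 arcsec/yr

d = 1/p = 1/0.07817″ = 12.793 pc.
μ = v_t / (4.74 d) = 16.4 / (4.74 × 12.793) = 16.4 / 60.639 = 0.27045 ″/yr.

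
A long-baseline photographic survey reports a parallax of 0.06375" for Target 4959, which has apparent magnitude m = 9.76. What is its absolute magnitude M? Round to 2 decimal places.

M = 8.78

d = 1/p = 1/0.06375″ = 15.686 pc.
m − M = 5 log₁₀(15.686) − 5 = 5.9776 − 5 = 0.9776.
M = m − (m − M) = 9.76 − 0.9776 = 8.78.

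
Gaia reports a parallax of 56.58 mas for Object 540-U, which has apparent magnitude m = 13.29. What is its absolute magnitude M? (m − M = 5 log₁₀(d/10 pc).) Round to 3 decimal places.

d = 1/p = 1/0.05658″ = 17.674 pc.
m − M = 5 log₁₀(17.674) − 5 = 6.2367 − 5 = 1.2367.
M = m − (m − M) = 13.29 − 1.2367 = 12.053.

M = 12.053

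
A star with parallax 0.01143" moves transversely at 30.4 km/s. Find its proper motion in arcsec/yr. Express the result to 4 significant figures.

d = 1/p = 1/0.01143″ = 87.489 pc.
μ = v_t / (4.74 d) = 30.4 / (4.74 × 87.489) = 30.4 / 414.7 = 0.073306 ″/yr.

0.07331 arcsec/yr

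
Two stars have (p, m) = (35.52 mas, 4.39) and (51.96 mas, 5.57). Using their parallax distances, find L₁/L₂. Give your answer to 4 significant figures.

L₁/L₂ = 6.344

d₁ = 1/p₁ = 1/0.03552″ = 28.153 pc; d₂ = 1/p₂ = 1/0.05196″ = 19.246 pc.
M₁ = m₁ − 5 log₁₀ d₁ + 5 = 4.39 − 7.2476 + 5 = 2.1424.
M₂ = 5.57 − 6.4217 + 5 = 4.1483.
L₁/L₂ = 10^(0.4(M₂ − M₁)) = 10^(0.4 × 2.0059) = 10^0.80236 = 6.344.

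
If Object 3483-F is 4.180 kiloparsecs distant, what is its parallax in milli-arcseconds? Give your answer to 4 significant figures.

d = 4.180 kpc = 4180 pc.
p = 1/d = 1/4180 = 0.00023923 arcsec.
= 0.00023923 × 1000 = 0.23923 mas.

0.2392 mas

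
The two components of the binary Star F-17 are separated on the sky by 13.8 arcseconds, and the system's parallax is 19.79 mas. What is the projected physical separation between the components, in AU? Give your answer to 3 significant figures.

697 AU

d = 1/p = 1/0.01979″ = 50.531 pc.
At distance d (pc), an angle of θ arcsec spans θ·d AU: s = 13.8 × 50.531 = 697.33 AU.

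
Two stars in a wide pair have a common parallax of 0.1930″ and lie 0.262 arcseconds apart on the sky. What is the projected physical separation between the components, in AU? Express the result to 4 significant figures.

d = 1/p = 1/0.1930″ = 5.1813 pc.
At distance d (pc), an angle of θ arcsec spans θ·d AU: s = 0.262 × 5.1813 = 1.3575 AU.

1.358 AU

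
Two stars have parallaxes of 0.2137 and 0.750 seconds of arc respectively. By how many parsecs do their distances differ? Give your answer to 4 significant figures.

d_A = 1/0.2137″ = 4.6795 pc; d_B = 1/0.7500″ = 1.3333 pc.
|d_B − d_A| = |1.3333 − 4.6795| = 3.3462 pc.

3.346 pc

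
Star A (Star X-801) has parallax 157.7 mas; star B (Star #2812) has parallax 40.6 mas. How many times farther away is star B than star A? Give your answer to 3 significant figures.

3.88

Since d = 1/p, d_B/d_A = p_A/p_B.
= 157.7 / 40.6 = 3.8842.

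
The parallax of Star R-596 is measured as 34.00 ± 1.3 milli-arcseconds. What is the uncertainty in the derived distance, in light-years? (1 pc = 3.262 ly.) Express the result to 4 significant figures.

d = 1/p, so σ_d = σ_p / p².
σ_d = 0.00130 / (0.03400)² = 0.00130 / 0.001156 = 1.1246 pc = 1.1246 × 3.262 ly = 3.6684 ly.

3.668 ly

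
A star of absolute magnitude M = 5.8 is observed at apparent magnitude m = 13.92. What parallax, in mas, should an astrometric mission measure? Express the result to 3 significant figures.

2.38 mas

m − M = 13.92 − 5.8 = 8.12.
d = 10^((m−M)/5 + 1) = 10^2.624 = 420.73 pc.
p = 1/d = 1/420.73 = 0.0023768 arcsec = 2.3768 mas.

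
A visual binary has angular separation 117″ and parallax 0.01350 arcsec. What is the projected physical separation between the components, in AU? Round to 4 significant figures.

8667 AU

d = 1/p = 1/0.01350″ = 74.074 pc.
At distance d (pc), an angle of θ arcsec spans θ·d AU: s = 117 × 74.074 = 8666.7 AU.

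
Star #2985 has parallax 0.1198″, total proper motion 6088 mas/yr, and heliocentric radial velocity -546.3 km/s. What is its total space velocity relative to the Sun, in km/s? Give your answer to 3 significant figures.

d = 1/p = 1/0.1198″ = 8.3472 pc.
μ = 6088 mas/yr = 6.088 ″/yr.
v_t = 4.740 μ d = 4.740 × 6.088 × 8.3472 = 240.88 km/s.
v = √(v_r² + v_t²) = √((-546.3)² + 240.88²) = √356467 = 597.05 km/s.

597 km/s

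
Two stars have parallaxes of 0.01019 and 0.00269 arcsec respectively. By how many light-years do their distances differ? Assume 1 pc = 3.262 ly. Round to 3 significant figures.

d_A = 1/0.01019″ = 98.135 pc; d_B = 1/0.002690″ = 371.75 pc.
|d_B − d_A| = |371.75 − 98.135| = 273.62 pc = 273.62 × 3.262 ly = 892.55 ly.

893 ly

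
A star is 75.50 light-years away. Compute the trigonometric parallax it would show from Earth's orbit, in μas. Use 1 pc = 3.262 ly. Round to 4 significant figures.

43210 μas

d = 75.50 ly ÷ 3.262 = 23.145 pc.
p = 1/d = 1/23.145 = 0.043206 arcsec.
= 0.043206 × 10⁶ = 43206 μas.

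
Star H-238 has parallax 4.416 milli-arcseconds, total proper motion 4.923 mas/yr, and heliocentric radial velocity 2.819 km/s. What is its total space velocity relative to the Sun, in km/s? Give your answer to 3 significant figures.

d = 1/p = 1/0.004416″ = 226.45 pc.
μ = 4.923 mas/yr = 0.004923 ″/yr.
v_t = 4.740 μ d = 4.740 × 0.004923 × 226.45 = 5.2842 km/s.
v = √(v_r² + v_t²) = √(2.819² + 5.2842²) = √35.8695 = 5.9891 km/s.

5.99 km/s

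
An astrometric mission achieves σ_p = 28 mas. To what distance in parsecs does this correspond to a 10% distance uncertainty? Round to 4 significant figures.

3.571 pc

σ_d/d = σ_p/p, so the condition is σ_p/p ≤ 0.10, i.e. p ≥ σ_p/0.10.
p_min = 28/0.10 = 280 mas = 0.28 arcsec.
d_max = 1/p_min = 1/0.28 = 3.5714 pc.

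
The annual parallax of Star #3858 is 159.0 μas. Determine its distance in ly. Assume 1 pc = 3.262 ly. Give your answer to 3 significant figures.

p = 159.0 μas = 0.0001590 arcsec.
d = 1/p = 1/0.0001590 = 6289.3 pc.
In light-years: 6289.3 × 3.262 = 20516 ly.

20500 ly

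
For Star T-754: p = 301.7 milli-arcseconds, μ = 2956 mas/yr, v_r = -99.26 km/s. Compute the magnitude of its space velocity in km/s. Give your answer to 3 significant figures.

d = 1/p = 1/0.3017″ = 3.3146 pc.
μ = 2956 mas/yr = 2.956 ″/yr.
v_t = 4.740 μ d = 4.740 × 2.956 × 3.3146 = 46.442 km/s.
v = √(v_r² + v_t²) = √((-99.26)² + 46.442²) = √12009.4 = 109.59 km/s.

110 km/s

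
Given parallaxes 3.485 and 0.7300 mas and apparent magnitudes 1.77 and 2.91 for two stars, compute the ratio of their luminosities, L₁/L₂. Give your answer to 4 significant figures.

d₁ = 1/p₁ = 1/0.003485″ = 286.94 pc; d₂ = 1/p₂ = 1/0.0007300″ = 1369.9 pc.
M₁ = m₁ − 5 log₁₀ d₁ + 5 = 1.77 − 12.2890 + 5 = -5.5190.
M₂ = 2.91 − 15.6834 + 5 = -7.7734.
L₁/L₂ = 10^(0.4(M₂ − M₁)) = 10^(0.4 × (-2.2544)) = 10^(-0.90176) = 0.12538.

L₁/L₂ = 0.1254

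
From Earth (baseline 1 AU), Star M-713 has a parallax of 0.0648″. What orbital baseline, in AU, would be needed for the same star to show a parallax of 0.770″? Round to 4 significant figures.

11.88 AU

Parallax scales linearly with baseline: p ∝ B, so B = p_target / p_Earth × 1 AU.
B = 0.770 / 0.0648 = 11.883 AU.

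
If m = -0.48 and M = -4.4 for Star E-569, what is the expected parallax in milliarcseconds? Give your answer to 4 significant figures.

16.44 mas

m − M = -0.48 − (-4.4) = 3.92.
d = 10^((m−M)/5 + 1) = 10^1.784 = 60.814 pc.
p = 1/d = 1/60.814 = 0.016444 arcsec = 16.444 mas.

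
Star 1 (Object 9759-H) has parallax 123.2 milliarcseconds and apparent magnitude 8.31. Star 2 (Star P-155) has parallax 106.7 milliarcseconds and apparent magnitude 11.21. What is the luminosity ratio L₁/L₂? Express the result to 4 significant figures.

L₁/L₂ = 10.84

d₁ = 1/p₁ = 1/0.1232″ = 8.1169 pc; d₂ = 1/p₂ = 1/0.1067″ = 9.3721 pc.
M₁ = m₁ − 5 log₁₀ d₁ + 5 = 8.31 − 4.5470 + 5 = 8.7630.
M₂ = 11.21 − 4.8592 + 5 = 11.3508.
L₁/L₂ = 10^(0.4(M₂ − M₁)) = 10^(0.4 × 2.5878) = 10^1.03512 = 10.842.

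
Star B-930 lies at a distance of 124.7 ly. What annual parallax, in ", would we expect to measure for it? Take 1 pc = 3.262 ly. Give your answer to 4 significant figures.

0.02616 "

d = 124.7 ly ÷ 3.262 = 38.228 pc.
p = 1/d = 1/38.228 = 0.026159 arcsec.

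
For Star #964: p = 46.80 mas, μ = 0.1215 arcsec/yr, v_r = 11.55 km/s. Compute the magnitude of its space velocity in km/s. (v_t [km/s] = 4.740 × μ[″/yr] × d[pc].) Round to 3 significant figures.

16.9 km/s

d = 1/p = 1/0.04680″ = 21.368 pc.
v_t = 4.740 μ d = 4.740 × 0.1215 × 21.368 = 12.306 km/s.
v = √(v_r² + v_t²) = √(11.55² + 12.306²) = √284.84 = 16.877 km/s.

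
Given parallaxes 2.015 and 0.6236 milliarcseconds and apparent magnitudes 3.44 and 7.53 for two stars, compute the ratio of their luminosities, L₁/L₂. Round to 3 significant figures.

d₁ = 1/p₁ = 1/0.002015″ = 496.28 pc; d₂ = 1/p₂ = 1/0.0006236″ = 1603.6 pc.
M₁ = m₁ − 5 log₁₀ d₁ + 5 = 3.44 − 13.4786 + 5 = -5.0386.
M₂ = 7.53 − 16.0255 + 5 = -3.4955.
L₁/L₂ = 10^(0.4(M₂ − M₁)) = 10^(0.4 × 1.5431) = 10^0.61724 = 4.1423.

L₁/L₂ = 4.14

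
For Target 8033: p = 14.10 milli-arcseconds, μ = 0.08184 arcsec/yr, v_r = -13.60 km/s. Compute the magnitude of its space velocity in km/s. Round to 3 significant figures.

30.7 km/s

d = 1/p = 1/0.01410″ = 70.922 pc.
v_t = 4.740 μ d = 4.740 × 0.08184 × 70.922 = 27.512 km/s.
v = √(v_r² + v_t²) = √((-13.60)² + 27.512²) = √941.87 = 30.69 km/s.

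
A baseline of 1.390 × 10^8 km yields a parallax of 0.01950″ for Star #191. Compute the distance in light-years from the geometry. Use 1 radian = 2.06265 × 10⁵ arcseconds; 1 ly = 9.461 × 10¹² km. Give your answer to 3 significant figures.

θ = 0.01950″ = 0.01950/206265 = 9.4539 × 10^-8 rad.
d = B/θ = (1.390 × 10^8) / (9.4539 × 10^-8) = 1.4703 × 10^15 km = (1.4703 × 10^15) / (9.461 × 10^12) ly = 155.41 ly.

155 ly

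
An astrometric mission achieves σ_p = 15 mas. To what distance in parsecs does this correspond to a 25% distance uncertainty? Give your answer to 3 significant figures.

16.7 pc

σ_d/d = σ_p/p, so the condition is σ_p/p ≤ 0.25, i.e. p ≥ σ_p/0.25.
p_min = 15/0.25 = 60 mas = 0.06 arcsec.
d_max = 1/p_min = 1/0.06 = 16.667 pc.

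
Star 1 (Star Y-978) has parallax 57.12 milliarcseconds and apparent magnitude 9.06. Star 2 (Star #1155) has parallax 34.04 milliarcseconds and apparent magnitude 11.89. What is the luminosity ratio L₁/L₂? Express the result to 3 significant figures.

d₁ = 1/p₁ = 1/0.05712″ = 17.507 pc; d₂ = 1/p₂ = 1/0.03404″ = 29.377 pc.
M₁ = m₁ − 5 log₁₀ d₁ + 5 = 9.06 − 6.2161 + 5 = 7.8439.
M₂ = 11.89 − 7.3400 + 5 = 9.5500.
L₁/L₂ = 10^(0.4(M₂ − M₁)) = 10^(0.4 × 1.7061) = 10^0.68244 = 4.8133.

L₁/L₂ = 4.81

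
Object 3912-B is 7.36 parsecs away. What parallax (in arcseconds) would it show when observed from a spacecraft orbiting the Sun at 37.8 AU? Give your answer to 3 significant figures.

5.14 arcsec

p (arcsec) = B (AU) / d (pc).
p = 37.8 / 7.36 = 5.1359 arcsec.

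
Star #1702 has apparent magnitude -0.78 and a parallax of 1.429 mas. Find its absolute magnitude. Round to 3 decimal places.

M = -10.005

d = 1/p = 1/0.001429″ = 699.79 pc.
m − M = 5 log₁₀(699.79) − 5 = 14.2248 − 5 = 9.2248.
M = m − (m − M) = -0.78 − 9.2248 = -10.005.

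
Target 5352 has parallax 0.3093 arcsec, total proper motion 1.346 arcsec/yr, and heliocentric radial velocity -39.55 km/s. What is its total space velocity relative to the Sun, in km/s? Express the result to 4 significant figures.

d = 1/p = 1/0.3093″ = 3.2331 pc.
v_t = 4.740 μ d = 4.740 × 1.346 × 3.2331 = 20.627 km/s.
v = √(v_r² + v_t²) = √((-39.55)² + 20.627²) = √1989.68 = 44.606 km/s.

44.61 km/s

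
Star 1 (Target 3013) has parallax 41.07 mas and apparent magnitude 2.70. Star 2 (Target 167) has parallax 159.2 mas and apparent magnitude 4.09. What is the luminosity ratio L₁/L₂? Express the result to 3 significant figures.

d₁ = 1/p₁ = 1/0.04107″ = 24.349 pc; d₂ = 1/p₂ = 1/0.1592″ = 6.2814 pc.
M₁ = m₁ − 5 log₁₀ d₁ + 5 = 2.70 − 6.9324 + 5 = 0.7676.
M₂ = 4.09 − 3.9903 + 5 = 5.0997.
L₁/L₂ = 10^(0.4(M₂ − M₁)) = 10^(0.4 × 4.3321) = 10^1.73284 = 54.056.

L₁/L₂ = 54.1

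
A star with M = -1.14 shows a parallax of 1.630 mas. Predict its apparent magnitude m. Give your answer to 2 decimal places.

m = 7.80

d = 1/p = 1/0.001630″ = 613.5 pc.
m − M = 5 log₁₀ d − 5 = 5 log₁₀(613.5) − 5 = 13.9391 − 5 = 8.9391.
m = M + (m − M) = -1.14 + 8.9391 = 7.80.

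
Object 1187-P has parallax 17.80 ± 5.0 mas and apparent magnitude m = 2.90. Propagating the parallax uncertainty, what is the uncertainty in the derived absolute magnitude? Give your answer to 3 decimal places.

M = m − 5 log₁₀ d + 5 = m + 5 log₁₀ p + 5, so ∂M/∂p = 5/(p ln 10).
σ_M = (5/ln 10) · (σ_p/p) = 2.1715 × 5.0/17.80 = 2.1715 × 0.2809 = 0.60997.

σ_M = 0.610 mag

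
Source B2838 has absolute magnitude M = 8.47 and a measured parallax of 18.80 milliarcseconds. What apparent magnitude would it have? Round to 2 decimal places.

d = 1/p = 1/0.01880″ = 53.191 pc.
m − M = 5 log₁₀ d − 5 = 5 log₁₀(53.191) − 5 = 8.6292 − 5 = 3.6292.
m = M + (m − M) = 8.47 + 3.6292 = 12.10.

m = 12.10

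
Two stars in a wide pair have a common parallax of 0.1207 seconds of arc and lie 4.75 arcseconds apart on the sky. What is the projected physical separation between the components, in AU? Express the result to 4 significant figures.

d = 1/p = 1/0.1207″ = 8.285 pc.
At distance d (pc), an angle of θ arcsec spans θ·d AU: s = 4.75 × 8.285 = 39.354 AU.

39.35 AU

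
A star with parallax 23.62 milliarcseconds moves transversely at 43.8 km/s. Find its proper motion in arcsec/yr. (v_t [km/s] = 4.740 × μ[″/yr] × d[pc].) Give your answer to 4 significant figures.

0.2183 arcsec/yr

d = 1/p = 1/0.02362″ = 42.337 pc.
μ = v_t / (4.74 d) = 43.8 / (4.74 × 42.337) = 43.8 / 200.68 = 0.21826 ″/yr.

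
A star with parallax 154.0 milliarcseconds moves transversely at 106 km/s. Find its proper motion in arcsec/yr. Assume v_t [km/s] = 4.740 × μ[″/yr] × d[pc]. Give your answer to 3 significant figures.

3.44 arcsec/yr

d = 1/p = 1/0.1540″ = 6.4935 pc.
μ = v_t / (4.74 d) = 106 / (4.74 × 6.4935) = 106 / 30.779 = 3.4439 ″/yr.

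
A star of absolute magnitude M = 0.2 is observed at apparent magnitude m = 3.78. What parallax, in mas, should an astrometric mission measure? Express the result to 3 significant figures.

m − M = 3.78 − 0.2 = 3.58.
d = 10^((m−M)/5 + 1) = 10^1.716 = 52 pc.
p = 1/d = 1/52 = 0.019231 arcsec = 19.231 mas.

19.2 mas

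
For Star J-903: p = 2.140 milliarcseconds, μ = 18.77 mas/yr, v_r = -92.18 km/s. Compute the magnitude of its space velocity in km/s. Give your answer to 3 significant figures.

d = 1/p = 1/0.002140″ = 467.29 pc.
μ = 18.77 mas/yr = 0.01877 ″/yr.
v_t = 4.740 μ d = 4.740 × 0.01877 × 467.29 = 41.575 km/s.
v = √(v_r² + v_t²) = √((-92.18)² + 41.575²) = √10225.6 = 101.12 km/s.

101 km/s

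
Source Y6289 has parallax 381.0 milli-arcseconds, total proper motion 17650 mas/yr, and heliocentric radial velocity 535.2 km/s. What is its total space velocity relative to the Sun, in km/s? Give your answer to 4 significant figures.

578.5 km/s

d = 1/p = 1/0.3810″ = 2.6247 pc.
μ = 17650 mas/yr = 17.65 ″/yr.
v_t = 4.740 μ d = 4.740 × 17.65 × 2.6247 = 219.59 km/s.
v = √(v_r² + v_t²) = √(535.2² + 219.59²) = √334659 = 578.5 km/s.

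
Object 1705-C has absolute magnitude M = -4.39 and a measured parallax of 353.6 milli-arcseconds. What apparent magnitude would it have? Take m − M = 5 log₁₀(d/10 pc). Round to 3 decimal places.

d = 1/p = 1/0.3536″ = 2.8281 pc.
m − M = 5 log₁₀ d − 5 = 5 log₁₀(2.8281) − 5 = 2.2575 − 5 = -2.7425.
m = M + (m − M) = -4.39 + (-2.7425) = -7.133.

m = -7.133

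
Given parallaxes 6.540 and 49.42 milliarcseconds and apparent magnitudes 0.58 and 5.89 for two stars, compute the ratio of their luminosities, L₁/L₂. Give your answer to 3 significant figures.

d₁ = 1/p₁ = 1/0.006540″ = 152.91 pc; d₂ = 1/p₂ = 1/0.04942″ = 20.235 pc.
M₁ = m₁ − 5 log₁₀ d₁ + 5 = 0.58 − 10.9222 + 5 = -5.3422.
M₂ = 5.89 − 6.5305 + 5 = 4.3595.
L₁/L₂ = 10^(0.4(M₂ − M₁)) = 10^(0.4 × 9.7017) = 10^3.88068 = 7597.7.

L₁/L₂ = 7600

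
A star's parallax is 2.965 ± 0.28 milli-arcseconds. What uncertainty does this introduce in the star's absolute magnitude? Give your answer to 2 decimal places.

σ_M = 0.21 mag

M = m − 5 log₁₀ d + 5 = m + 5 log₁₀ p + 5, so ∂M/∂p = 5/(p ln 10).
σ_M = (5/ln 10) · (σ_p/p) = 2.1715 × 0.28/2.965 = 2.1715 × 0.094435 = 0.20507.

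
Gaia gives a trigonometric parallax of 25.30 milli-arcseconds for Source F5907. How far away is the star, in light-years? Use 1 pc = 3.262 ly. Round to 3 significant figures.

129 light years

p = 25.30 milli-arcseconds = 0.02530 arcsec.
d = 1/p = 1/0.02530 = 39.526 pc.
In light-years: 39.526 × 3.262 = 128.93 ly.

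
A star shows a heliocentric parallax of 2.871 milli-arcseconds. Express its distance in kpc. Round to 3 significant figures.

0.348 kpc

p = 2.871 milli-arcseconds = 0.002871 arcsec.
d = 1/p = 1/0.002871 = 348.31 pc.
= 0.34831 kpc.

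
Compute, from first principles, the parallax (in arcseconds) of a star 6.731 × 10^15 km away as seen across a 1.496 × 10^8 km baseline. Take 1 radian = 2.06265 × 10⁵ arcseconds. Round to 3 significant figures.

θ ≈ B/d = (1.496 × 10^8) / (6.731 × 10^15) = 2.2226 × 10^-8 rad.
In arcseconds: 2.2226 × 10^-8 × 206265 = 0.0045844″.

0.00458 arcsec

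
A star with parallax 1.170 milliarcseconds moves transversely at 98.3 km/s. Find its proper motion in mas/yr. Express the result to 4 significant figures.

d = 1/p = 1/0.001170″ = 854.7 pc.
μ = v_t / (4.74 d) = 98.3 / (4.74 × 854.7) = 98.3 / 4051.3 = 0.024264 ″/yr = 24.264 mas/yr.

24.26 mas/yr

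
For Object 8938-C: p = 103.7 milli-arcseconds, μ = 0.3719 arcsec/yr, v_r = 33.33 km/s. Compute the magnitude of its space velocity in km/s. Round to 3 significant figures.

37.4 km/s

d = 1/p = 1/0.1037″ = 9.6432 pc.
v_t = 4.740 μ d = 4.740 × 0.3719 × 9.6432 = 16.999 km/s.
v = √(v_r² + v_t²) = √(33.33² + 16.999²) = √1399.85 = 37.415 km/s.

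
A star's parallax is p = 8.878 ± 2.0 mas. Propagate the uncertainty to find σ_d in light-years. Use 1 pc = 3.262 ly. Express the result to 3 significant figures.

82.8 ly

d = 1/p, so σ_d = σ_p / p².
σ_d = 0.00200 / (0.008878)² = 0.00200 / 0.000078819 = 25.375 pc = 25.375 × 3.262 ly = 82.773 ly.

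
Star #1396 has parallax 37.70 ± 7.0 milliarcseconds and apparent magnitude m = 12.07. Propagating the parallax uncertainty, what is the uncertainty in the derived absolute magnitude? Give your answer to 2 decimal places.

σ_M = 0.40 mag

M = m − 5 log₁₀ d + 5 = m + 5 log₁₀ p + 5, so ∂M/∂p = 5/(p ln 10).
σ_M = (5/ln 10) · (σ_p/p) = 2.1715 × 7.0/37.70 = 2.1715 × 0.18568 = 0.4032.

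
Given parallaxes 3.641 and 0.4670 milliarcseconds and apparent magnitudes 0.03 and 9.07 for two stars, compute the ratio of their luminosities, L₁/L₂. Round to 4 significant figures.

d₁ = 1/p₁ = 1/0.003641″ = 274.65 pc; d₂ = 1/p₂ = 1/0.0004670″ = 2141.3 pc.
M₁ = m₁ − 5 log₁₀ d₁ + 5 = 0.03 − 12.1939 + 5 = -7.1639.
M₂ = 9.07 − 16.6534 + 5 = -2.5834.
L₁/L₂ = 10^(0.4(M₂ − M₁)) = 10^(0.4 × 4.5805) = 10^1.83220 = 67.952.

L₁/L₂ = 67.95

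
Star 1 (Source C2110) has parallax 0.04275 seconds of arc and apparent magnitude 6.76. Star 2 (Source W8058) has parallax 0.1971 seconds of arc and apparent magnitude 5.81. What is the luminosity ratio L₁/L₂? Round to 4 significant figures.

L₁/L₂ = 8.861

d₁ = 1/p₁ = 1/0.04275″ = 23.392 pc; d₂ = 1/p₂ = 1/0.1971″ = 5.0736 pc.
M₁ = m₁ − 5 log₁₀ d₁ + 5 = 6.76 − 6.8453 + 5 = 4.9147.
M₂ = 5.81 − 3.5266 + 5 = 7.2834.
L₁/L₂ = 10^(0.4(M₂ − M₁)) = 10^(0.4 × 2.3687) = 10^0.94748 = 8.8609.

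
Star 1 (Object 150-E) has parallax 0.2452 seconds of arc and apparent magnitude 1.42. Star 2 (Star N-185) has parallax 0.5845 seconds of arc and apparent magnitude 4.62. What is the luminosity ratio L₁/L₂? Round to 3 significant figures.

d₁ = 1/p₁ = 1/0.2452″ = 4.0783 pc; d₂ = 1/p₂ = 1/0.5845″ = 1.7109 pc.
M₁ = m₁ − 5 log₁₀ d₁ + 5 = 1.42 − 3.0524 + 5 = 3.3676.
M₂ = 4.62 − 1.1661 + 5 = 8.4539.
L₁/L₂ = 10^(0.4(M₂ − M₁)) = 10^(0.4 × 5.0863) = 10^2.03452 = 108.27.

L₁/L₂ = 108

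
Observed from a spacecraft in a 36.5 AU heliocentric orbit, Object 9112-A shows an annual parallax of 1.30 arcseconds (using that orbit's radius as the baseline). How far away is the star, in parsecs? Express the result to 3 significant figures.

With baseline B (in AU) and parallax p (in arcsec), d = B/p parsecs.
d = 36.5 / 1.30 = 28.077 pc.

28.1 pc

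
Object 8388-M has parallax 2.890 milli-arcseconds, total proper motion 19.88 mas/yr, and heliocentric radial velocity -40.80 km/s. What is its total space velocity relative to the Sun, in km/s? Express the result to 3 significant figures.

52.2 km/s

d = 1/p = 1/0.002890″ = 346.02 pc.
μ = 19.88 mas/yr = 0.01988 ″/yr.
v_t = 4.740 μ d = 4.740 × 0.01988 × 346.02 = 32.606 km/s.
v = √(v_r² + v_t²) = √((-40.80)² + 32.606²) = √2727.79 = 52.228 km/s.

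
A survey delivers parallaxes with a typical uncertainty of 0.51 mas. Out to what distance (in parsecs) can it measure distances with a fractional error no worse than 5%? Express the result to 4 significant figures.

σ_d/d = σ_p/p, so the condition is σ_p/p ≤ 0.05, i.e. p ≥ σ_p/0.05.
p_min = 0.51/0.05 = 10.2 mas = 0.0102 arcsec.
d_max = 1/p_min = 1/0.0102 = 98.039 pc.

98.04 pc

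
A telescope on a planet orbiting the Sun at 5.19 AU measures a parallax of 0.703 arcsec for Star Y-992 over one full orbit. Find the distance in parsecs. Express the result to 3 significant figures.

With baseline B (in AU) and parallax p (in arcsec), d = B/p parsecs.
d = 5.19 / 0.703 = 7.3826 pc.

7.38 pc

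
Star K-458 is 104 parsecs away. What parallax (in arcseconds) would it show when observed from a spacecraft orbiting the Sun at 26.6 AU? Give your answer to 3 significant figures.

p (arcsec) = B (AU) / d (pc).
p = 26.6 / 104 = 0.25577 arcsec.

0.256 arcsec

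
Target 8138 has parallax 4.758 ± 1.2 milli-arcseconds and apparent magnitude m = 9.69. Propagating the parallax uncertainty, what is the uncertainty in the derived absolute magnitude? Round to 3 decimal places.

M = m − 5 log₁₀ d + 5 = m + 5 log₁₀ p + 5, so ∂M/∂p = 5/(p ln 10).
σ_M = (5/ln 10) · (σ_p/p) = 2.1715 × 1.2/4.758 = 2.1715 × 0.25221 = 0.54767.

σ_M = 0.548 mag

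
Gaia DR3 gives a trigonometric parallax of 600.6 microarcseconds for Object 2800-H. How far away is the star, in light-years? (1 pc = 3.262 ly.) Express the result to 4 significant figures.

p = 600.6 microarcseconds = 0.0006006 arcsec.
d = 1/p = 1/0.0006006 = 1665 pc.
In light-years: 1665 × 3.262 = 5431.2 ly.

5431 light years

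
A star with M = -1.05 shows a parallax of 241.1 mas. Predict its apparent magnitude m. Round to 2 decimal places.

m = -2.96

d = 1/p = 1/0.2411″ = 4.1477 pc.
m − M = 5 log₁₀ d − 5 = 5 log₁₀(4.1477) − 5 = 3.0890 − 5 = -1.9110.
m = M + (m − M) = -1.05 + (-1.9110) = -2.96.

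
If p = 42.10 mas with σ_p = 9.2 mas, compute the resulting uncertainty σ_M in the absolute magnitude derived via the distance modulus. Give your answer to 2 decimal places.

M = m − 5 log₁₀ d + 5 = m + 5 log₁₀ p + 5, so ∂M/∂p = 5/(p ln 10).
σ_M = (5/ln 10) · (σ_p/p) = 2.1715 × 9.2/42.10 = 2.1715 × 0.21853 = 0.47454.

σ_M = 0.47 mag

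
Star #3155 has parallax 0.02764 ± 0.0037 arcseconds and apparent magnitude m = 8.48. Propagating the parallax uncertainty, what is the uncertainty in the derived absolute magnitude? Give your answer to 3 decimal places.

σ_M = 0.291 mag

M = m − 5 log₁₀ d + 5 = m + 5 log₁₀ p + 5, so ∂M/∂p = 5/(p ln 10).
σ_M = (5/ln 10) · (σ_p/p) = 2.1715 × 0.0037/0.02764 = 2.1715 × 0.13386 = 0.29068.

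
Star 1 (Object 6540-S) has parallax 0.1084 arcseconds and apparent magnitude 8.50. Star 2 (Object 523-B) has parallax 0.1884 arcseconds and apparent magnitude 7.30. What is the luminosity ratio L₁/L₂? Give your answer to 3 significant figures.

L₁/L₂ = 1.00

d₁ = 1/p₁ = 1/0.1084″ = 9.2251 pc; d₂ = 1/p₂ = 1/0.1884″ = 5.3079 pc.
M₁ = m₁ − 5 log₁₀ d₁ + 5 = 8.50 − 4.8249 + 5 = 8.6751.
M₂ = 7.30 − 3.6246 + 5 = 8.6754.
L₁/L₂ = 10^(0.4(M₂ − M₁)) = 10^(0.4 × 0.0003) = 10^0.00012 = 1.0003.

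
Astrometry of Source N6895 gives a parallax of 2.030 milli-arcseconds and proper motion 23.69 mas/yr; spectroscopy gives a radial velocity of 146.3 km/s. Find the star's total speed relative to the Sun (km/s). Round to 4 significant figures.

156.4 km/s

d = 1/p = 1/0.002030″ = 492.61 pc.
μ = 23.69 mas/yr = 0.02369 ″/yr.
v_t = 4.740 μ d = 4.740 × 0.02369 × 492.61 = 55.315 km/s.
v = √(v_r² + v_t²) = √(146.3² + 55.315²) = √24463.4 = 156.41 km/s.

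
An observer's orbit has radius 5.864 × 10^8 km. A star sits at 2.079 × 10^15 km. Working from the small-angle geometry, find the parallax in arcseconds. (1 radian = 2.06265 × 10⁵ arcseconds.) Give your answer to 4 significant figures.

0.05818 arcsec

θ ≈ B/d = (5.864 × 10^8) / (2.079 × 10^15) = 2.8206 × 10^-7 rad.
In arcseconds: 2.8206 × 10^-7 × 206265 = 0.058179″.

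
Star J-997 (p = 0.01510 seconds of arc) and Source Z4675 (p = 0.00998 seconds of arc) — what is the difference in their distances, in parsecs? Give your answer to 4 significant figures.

33.98 pc

d_A = 1/0.01510″ = 66.225 pc; d_B = 1/0.009980″ = 100.2 pc.
|d_B − d_A| = |100.2 − 66.225| = 33.975 pc.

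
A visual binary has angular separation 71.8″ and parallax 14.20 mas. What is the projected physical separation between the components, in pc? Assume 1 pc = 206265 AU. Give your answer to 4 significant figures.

0.02451 pc

d = 1/p = 1/0.01420″ = 70.423 pc.
At distance d (pc), an angle of θ arcsec spans θ·d AU: s = 71.8 × 70.423 = 5056.4 AU.
= 5056.4 / 206265 = 0.024514 pc.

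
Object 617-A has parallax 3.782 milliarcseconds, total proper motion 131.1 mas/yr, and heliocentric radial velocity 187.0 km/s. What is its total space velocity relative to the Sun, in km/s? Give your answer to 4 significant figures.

d = 1/p = 1/0.003782″ = 264.41 pc.
μ = 131.1 mas/yr = 0.1311 ″/yr.
v_t = 4.740 μ d = 4.740 × 0.1311 × 264.41 = 164.31 km/s.
v = √(v_r² + v_t²) = √(187.0² + 164.31²) = √61966.8 = 248.93 km/s.

248.9 km/s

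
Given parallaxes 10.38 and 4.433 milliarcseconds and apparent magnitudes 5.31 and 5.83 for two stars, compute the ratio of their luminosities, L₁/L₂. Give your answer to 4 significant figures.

d₁ = 1/p₁ = 1/0.01038″ = 96.339 pc; d₂ = 1/p₂ = 1/0.004433″ = 225.58 pc.
M₁ = m₁ − 5 log₁₀ d₁ + 5 = 5.31 − 9.9190 + 5 = 0.3910.
M₂ = 5.83 − 11.7665 + 5 = -0.9365.
L₁/L₂ = 10^(0.4(M₂ − M₁)) = 10^(0.4 × (-1.3275)) = 10^(-0.53100) = 0.29444.

L₁/L₂ = 0.2944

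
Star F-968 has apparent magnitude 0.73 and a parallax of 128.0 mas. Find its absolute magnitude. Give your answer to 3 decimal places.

d = 1/p = 1/0.1280″ = 7.8125 pc.
m − M = 5 log₁₀(7.8125) − 5 = 4.4640 − 5 = -0.5360.
M = m − (m − M) = 0.73 − (-0.5360) = 1.266.

M = 1.266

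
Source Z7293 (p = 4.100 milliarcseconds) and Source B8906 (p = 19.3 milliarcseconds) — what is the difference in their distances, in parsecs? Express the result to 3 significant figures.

192 pc

d_A = 1/0.004100″ = 243.9 pc; d_B = 1/0.01930″ = 51.813 pc.
|d_B − d_A| = |51.813 − 243.9| = 192.09 pc.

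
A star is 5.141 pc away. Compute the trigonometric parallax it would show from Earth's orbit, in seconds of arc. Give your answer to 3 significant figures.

0.195 arcsec

p = 1/d = 1/5.141 = 0.19451 arcsec.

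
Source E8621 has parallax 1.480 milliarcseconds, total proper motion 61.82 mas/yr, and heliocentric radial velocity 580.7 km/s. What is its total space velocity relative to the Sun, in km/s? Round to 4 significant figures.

d = 1/p = 1/0.001480″ = 675.68 pc.
μ = 61.82 mas/yr = 0.06182 ″/yr.
v_t = 4.740 μ d = 4.740 × 0.06182 × 675.68 = 197.99 km/s.
v = √(v_r² + v_t²) = √(580.7² + 197.99²) = √376413 = 613.53 km/s.

613.5 km/s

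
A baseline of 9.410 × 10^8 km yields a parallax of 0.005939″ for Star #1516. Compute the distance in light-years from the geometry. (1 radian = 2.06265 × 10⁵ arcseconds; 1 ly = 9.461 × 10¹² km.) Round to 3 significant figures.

3450 ly

θ = 0.005939″ = 0.005939/206265 = 2.8793 × 10^-8 rad.
d = B/θ = (9.410 × 10^8) / (2.8793 × 10^-8) = 3.2682 × 10^16 km = (3.2682 × 10^16) / (9.461 × 10^12) ly = 3454.4 ly.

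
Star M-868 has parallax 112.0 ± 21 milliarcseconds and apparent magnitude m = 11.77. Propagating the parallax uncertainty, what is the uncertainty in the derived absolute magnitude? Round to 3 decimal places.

M = m − 5 log₁₀ d + 5 = m + 5 log₁₀ p + 5, so ∂M/∂p = 5/(p ln 10).
σ_M = (5/ln 10) · (σ_p/p) = 2.1715 × 21/112.0 = 2.1715 × 0.1875 = 0.40716.

σ_M = 0.407 mag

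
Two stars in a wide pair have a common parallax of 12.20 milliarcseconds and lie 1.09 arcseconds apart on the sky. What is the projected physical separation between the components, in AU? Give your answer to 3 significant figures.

89.3 AU

d = 1/p = 1/0.01220″ = 81.967 pc.
At distance d (pc), an angle of θ arcsec spans θ·d AU: s = 1.09 × 81.967 = 89.344 AU.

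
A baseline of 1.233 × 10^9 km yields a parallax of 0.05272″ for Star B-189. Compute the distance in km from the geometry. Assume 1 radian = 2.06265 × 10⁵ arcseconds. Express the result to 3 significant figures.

4.82 × 10^15 km

θ = 0.05272″ = 0.05272/206265 = 2.5559 × 10^-7 rad.
d = B/θ = (1.233 × 10^9) / (2.5559 × 10^-7) = 4.8241 × 10^15 km.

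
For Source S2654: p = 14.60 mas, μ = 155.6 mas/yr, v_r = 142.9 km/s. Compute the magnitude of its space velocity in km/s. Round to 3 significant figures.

152 km/s

d = 1/p = 1/0.01460″ = 68.493 pc.
μ = 155.6 mas/yr = 0.1556 ″/yr.
v_t = 4.740 μ d = 4.740 × 0.1556 × 68.493 = 50.517 km/s.
v = √(v_r² + v_t²) = √(142.9² + 50.517²) = √22972.4 = 151.57 km/s.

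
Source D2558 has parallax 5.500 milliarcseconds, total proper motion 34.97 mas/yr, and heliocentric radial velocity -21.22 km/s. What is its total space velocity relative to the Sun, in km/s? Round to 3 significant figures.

d = 1/p = 1/0.005500″ = 181.82 pc.
μ = 34.97 mas/yr = 0.03497 ″/yr.
v_t = 4.740 μ d = 4.740 × 0.03497 × 181.82 = 30.138 km/s.
v = √(v_r² + v_t²) = √((-21.22)² + 30.138²) = √1358.59 = 36.859 km/s.

36.9 km/s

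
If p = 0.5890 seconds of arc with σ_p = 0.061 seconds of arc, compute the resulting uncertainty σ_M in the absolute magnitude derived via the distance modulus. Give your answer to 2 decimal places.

M = m − 5 log₁₀ d + 5 = m + 5 log₁₀ p + 5, so ∂M/∂p = 5/(p ln 10).
σ_M = (5/ln 10) · (σ_p/p) = 2.1715 × 0.061/0.5890 = 2.1715 × 0.10357 = 0.2249.

σ_M = 0.22 mag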